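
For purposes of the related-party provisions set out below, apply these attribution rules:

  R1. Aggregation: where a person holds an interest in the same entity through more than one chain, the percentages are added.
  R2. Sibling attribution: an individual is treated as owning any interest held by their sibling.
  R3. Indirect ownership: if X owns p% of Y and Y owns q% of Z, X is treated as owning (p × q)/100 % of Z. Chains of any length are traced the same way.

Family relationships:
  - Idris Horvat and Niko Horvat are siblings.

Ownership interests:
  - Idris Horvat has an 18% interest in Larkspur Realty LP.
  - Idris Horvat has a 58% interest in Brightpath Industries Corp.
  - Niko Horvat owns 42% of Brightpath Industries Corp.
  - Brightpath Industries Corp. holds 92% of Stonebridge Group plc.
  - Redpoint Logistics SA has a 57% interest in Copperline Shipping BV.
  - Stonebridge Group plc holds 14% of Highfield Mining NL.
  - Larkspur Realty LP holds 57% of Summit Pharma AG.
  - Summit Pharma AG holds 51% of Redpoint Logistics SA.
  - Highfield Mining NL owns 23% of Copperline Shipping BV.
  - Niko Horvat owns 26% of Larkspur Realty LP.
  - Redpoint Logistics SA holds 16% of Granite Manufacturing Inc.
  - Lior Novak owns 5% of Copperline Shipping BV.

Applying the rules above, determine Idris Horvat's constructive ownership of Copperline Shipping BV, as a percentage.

10.253156%

By sibling attribution (R2), Idris Horvat is treated as also owning Niko Horvat's interest in Brightpath Industries Corp, giving 58% + 42% = 100%.
By sibling attribution (R2), Idris Horvat is treated as also owning Niko Horvat's interest in Larkspur Realty LP, giving 18% + 26% = 44%.
Chain via Brightpath Industries Corp. → Stonebridge Group plc → Highfield Mining NL (R3): 100% × 92% × 14% × 23% = 2.9624% of Copperline Shipping BV.
Chain via Larkspur Realty LP → Summit Pharma AG → Redpoint Logistics SA (R3): 44% × 57% × 51% × 57% = 7.290756% of Copperline Shipping BV.
Aggregating (R1): 2.9624% + 7.290756% = 10.253156%.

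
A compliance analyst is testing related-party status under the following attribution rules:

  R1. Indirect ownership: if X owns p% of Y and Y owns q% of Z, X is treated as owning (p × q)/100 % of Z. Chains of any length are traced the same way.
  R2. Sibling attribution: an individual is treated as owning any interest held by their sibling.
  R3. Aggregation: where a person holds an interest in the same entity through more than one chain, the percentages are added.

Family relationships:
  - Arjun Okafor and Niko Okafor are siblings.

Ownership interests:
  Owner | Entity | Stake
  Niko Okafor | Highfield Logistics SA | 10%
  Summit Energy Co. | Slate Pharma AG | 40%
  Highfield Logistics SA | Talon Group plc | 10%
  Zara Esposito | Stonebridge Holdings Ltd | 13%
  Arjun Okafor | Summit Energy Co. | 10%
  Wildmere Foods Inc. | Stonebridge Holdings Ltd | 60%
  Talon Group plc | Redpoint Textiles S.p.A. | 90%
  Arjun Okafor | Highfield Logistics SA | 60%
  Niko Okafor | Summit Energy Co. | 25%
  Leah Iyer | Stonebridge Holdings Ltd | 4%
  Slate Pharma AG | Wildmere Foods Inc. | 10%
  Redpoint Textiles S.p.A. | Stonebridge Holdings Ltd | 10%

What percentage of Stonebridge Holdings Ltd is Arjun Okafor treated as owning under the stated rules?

By sibling attribution (R2), Arjun Okafor is treated as also owning Niko Okafor's interest in Summit Energy Co, giving 10% + 25% = 35%.
By sibling attribution (R2), Arjun Okafor is treated as also owning Niko Okafor's interest in Highfield Logistics SA, giving 60% + 10% = 70%.
Chain via Summit Energy Co. → Slate Pharma AG → Wildmere Foods Inc. (R1): 35% × 40% × 10% × 60% = 0.84% of Stonebridge Holdings Ltd.
Chain via Highfield Logistics SA → Talon Group plc → Redpoint Textiles S.p.A. (R1): 70% × 10% × 90% × 10% = 0.63% of Stonebridge Holdings Ltd.
Aggregating (R3): 0.84% + 0.63% = 1.47%.

1.47%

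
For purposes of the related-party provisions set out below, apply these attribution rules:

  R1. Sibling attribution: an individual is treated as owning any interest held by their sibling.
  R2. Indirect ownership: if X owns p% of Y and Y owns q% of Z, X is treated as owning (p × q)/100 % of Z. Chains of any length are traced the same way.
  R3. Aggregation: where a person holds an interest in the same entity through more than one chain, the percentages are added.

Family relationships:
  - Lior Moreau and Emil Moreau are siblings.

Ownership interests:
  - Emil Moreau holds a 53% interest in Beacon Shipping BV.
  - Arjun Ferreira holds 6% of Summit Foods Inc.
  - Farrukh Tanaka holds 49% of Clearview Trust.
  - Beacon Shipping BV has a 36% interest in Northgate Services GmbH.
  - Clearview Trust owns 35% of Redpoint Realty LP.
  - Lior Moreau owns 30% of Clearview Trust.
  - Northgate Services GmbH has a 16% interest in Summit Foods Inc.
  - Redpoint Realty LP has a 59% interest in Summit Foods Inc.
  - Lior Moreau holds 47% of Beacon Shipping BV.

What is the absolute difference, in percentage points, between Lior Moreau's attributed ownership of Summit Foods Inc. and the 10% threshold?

By sibling attribution (R1), Lior Moreau is treated as also owning Emil Moreau's interest in Beacon Shipping BV, giving 47% + 53% = 100%.
Chain via Clearview Trust → Redpoint Realty LP (R2): 30% × 35% × 59% = 6.195% of Summit Foods Inc.
Chain via Beacon Shipping BV → Northgate Services GmbH (R2): 100% × 36% × 16% = 5.76% of Summit Foods Inc.
Aggregating (R3): 6.195% + 5.76% = 11.955%.
11.955% exceeds the 10% threshold by 1.955 percentage points.

1.955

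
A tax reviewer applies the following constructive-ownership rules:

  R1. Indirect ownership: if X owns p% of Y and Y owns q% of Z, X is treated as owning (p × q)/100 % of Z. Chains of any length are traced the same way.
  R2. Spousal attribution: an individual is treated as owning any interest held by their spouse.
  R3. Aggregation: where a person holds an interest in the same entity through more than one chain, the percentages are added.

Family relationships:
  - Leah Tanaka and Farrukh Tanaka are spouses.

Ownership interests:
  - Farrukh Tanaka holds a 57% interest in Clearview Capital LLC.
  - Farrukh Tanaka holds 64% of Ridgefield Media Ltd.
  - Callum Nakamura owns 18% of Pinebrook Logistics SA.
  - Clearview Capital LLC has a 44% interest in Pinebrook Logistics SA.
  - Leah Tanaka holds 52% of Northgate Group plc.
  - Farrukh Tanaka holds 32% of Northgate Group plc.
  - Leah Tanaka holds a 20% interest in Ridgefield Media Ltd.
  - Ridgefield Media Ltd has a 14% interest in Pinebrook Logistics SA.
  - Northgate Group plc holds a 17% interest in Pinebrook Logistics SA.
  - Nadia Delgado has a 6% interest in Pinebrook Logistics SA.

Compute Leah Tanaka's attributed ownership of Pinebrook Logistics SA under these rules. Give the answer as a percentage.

51.12%

By spousal attribution (R2), Leah Tanaka is treated as also owning Farrukh Tanaka's interest in Ridgefield Media Ltd, giving 20% + 64% = 84%.
By spousal attribution (R2), Leah Tanaka is treated as also owning Farrukh Tanaka's interest in Northgate Group plc, giving 52% + 32% = 84%.
By spousal attribution (R2), Leah Tanaka is treated as owning Farrukh Tanaka's 57% interest in Clearview Capital LLC.
Chain via Ridgefield Media Ltd (R1): 84% × 14% = 11.76% of Pinebrook Logistics SA.
Chain via Northgate Group plc (R1): 84% × 17% = 14.28% of Pinebrook Logistics SA.
Chain via Clearview Capital LLC (R1): 57% × 44% = 25.08% of Pinebrook Logistics SA.
Aggregating (R3): 11.76% + 14.28% + 25.08% = 51.12%.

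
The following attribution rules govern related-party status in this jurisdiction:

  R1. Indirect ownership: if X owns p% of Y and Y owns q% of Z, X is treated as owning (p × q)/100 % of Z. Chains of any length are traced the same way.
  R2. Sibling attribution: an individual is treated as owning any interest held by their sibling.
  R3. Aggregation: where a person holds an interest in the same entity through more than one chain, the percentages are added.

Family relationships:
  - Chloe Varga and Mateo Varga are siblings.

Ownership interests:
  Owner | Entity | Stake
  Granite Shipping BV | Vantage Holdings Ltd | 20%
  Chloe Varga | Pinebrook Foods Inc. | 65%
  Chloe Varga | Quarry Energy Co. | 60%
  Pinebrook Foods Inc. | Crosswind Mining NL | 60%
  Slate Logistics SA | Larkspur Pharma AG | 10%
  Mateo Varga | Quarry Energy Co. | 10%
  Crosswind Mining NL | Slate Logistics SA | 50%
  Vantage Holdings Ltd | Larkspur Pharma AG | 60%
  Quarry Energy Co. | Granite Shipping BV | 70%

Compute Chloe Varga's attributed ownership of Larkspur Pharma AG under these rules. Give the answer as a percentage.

By sibling attribution (R2), Chloe Varga is treated as also owning Mateo Varga's interest in Quarry Energy Co, giving 60% + 10% = 70%.
Chain via Quarry Energy Co. → Granite Shipping BV → Vantage Holdings Ltd (R1): 70% × 70% × 20% × 60% = 5.88% of Larkspur Pharma AG.
Chain via Pinebrook Foods Inc. → Crosswind Mining NL → Slate Logistics SA (R1): 65% × 60% × 50% × 10% = 1.95% of Larkspur Pharma AG.
Aggregating (R3): 5.88% + 1.95% = 7.83%.

7.83%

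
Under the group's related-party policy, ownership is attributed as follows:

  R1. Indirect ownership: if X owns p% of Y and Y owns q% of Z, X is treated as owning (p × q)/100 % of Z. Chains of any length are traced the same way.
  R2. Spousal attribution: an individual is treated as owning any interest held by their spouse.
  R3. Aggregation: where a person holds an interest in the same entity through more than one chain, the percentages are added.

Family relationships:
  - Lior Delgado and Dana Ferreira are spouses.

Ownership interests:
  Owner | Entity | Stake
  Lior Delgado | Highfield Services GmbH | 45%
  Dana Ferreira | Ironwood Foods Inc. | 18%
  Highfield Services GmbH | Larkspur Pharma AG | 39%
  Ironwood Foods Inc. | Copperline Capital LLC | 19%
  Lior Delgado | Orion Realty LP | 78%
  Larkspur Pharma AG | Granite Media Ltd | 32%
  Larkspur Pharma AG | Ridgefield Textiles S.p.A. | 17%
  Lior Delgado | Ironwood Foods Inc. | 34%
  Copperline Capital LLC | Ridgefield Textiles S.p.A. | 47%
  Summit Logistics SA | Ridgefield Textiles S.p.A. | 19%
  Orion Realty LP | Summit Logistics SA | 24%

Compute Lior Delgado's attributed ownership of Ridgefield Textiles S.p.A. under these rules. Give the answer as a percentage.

11.1839%

By spousal attribution (R2), Lior Delgado is treated as also owning Dana Ferreira's interest in Ironwood Foods Inc, giving 34% + 18% = 52%.
Chain via Highfield Services GmbH → Larkspur Pharma AG (R1): 45% × 39% × 17% = 2.9835% of Ridgefield Textiles S.p.A.
Chain via Ironwood Foods Inc. → Copperline Capital LLC (R1): 52% × 19% × 47% = 4.6436% of Ridgefield Textiles S.p.A.
Chain via Orion Realty LP → Summit Logistics SA (R1): 78% × 24% × 19% = 3.5568% of Ridgefield Textiles S.p.A.
Aggregating (R3): 2.9835% + 4.6436% + 3.5568% = 11.1839%.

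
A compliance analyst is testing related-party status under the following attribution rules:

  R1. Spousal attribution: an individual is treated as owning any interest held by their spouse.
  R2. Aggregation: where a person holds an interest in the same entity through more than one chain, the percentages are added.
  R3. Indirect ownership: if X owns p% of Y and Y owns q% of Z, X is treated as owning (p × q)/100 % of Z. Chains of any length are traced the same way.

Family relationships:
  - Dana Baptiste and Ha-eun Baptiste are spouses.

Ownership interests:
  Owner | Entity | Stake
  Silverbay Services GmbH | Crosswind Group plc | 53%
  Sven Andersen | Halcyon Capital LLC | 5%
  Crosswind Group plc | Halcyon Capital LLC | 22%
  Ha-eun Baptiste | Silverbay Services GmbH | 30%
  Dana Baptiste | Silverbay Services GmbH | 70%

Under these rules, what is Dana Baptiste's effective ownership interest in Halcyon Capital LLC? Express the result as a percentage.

By spousal attribution (R1), Dana Baptiste is treated as also owning Ha-eun Baptiste's interest in Silverbay Services GmbH, giving 70% + 30% = 100%.
Chain via Silverbay Services GmbH → Crosswind Group plc (R3): 100% × 53% × 22% = 11.66% of Halcyon Capital LLC.

11.66%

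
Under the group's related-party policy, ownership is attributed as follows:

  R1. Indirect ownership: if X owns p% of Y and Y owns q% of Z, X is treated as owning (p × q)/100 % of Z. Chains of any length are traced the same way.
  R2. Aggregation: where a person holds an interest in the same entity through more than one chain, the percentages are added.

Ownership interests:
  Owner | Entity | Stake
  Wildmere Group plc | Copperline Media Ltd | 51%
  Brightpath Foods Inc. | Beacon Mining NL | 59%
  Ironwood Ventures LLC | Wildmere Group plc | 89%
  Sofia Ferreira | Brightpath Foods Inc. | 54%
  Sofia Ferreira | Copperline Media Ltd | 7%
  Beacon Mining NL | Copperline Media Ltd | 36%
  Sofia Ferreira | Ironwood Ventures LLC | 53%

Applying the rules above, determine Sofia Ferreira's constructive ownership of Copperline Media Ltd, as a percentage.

Chain via Brightpath Foods Inc. → Beacon Mining NL (R1): 54% × 59% × 36% = 11.4696% of Copperline Media Ltd.
Chain via Ironwood Ventures LLC → Wildmere Group plc (R1): 53% × 89% × 51% = 24.0567% of Copperline Media Ltd.
Direct interest in Copperline Media Ltd: 7%.
Aggregating (R2): 11.4696% + 24.0567% + 7% = 42.5263%.

42.5263%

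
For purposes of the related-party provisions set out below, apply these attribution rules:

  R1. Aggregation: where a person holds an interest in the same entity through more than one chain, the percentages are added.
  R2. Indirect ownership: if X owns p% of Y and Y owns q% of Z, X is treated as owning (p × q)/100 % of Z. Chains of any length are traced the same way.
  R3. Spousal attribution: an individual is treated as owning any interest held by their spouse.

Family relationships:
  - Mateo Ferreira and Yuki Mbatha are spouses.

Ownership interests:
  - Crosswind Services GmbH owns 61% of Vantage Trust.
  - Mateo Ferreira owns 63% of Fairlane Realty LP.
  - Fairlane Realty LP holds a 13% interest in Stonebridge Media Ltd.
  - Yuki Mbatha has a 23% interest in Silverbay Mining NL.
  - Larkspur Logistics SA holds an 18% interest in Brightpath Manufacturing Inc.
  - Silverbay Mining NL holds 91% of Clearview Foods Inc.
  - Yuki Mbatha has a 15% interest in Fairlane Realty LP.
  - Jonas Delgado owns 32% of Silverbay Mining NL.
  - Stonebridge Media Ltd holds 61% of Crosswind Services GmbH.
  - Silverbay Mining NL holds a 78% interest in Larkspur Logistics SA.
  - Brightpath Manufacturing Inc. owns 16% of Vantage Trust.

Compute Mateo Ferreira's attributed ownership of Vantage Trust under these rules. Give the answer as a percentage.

By spousal attribution (R3), Mateo Ferreira is treated as also owning Yuki Mbatha's interest in Fairlane Realty LP, giving 63% + 15% = 78%.
By spousal attribution (R3), Mateo Ferreira is treated as owning Yuki Mbatha's 23% interest in Silverbay Mining NL.
Chain via Fairlane Realty LP → Stonebridge Media Ltd → Crosswind Services GmbH (R2): 78% × 13% × 61% × 61% = 3.773094% of Vantage Trust.
Chain via Silverbay Mining NL → Larkspur Logistics SA → Brightpath Manufacturing Inc. (R2): 23% × 78% × 18% × 16% = 0.516672% of Vantage Trust.
Aggregating (R1): 3.773094% + 0.516672% = 4.289766%.

4.289766%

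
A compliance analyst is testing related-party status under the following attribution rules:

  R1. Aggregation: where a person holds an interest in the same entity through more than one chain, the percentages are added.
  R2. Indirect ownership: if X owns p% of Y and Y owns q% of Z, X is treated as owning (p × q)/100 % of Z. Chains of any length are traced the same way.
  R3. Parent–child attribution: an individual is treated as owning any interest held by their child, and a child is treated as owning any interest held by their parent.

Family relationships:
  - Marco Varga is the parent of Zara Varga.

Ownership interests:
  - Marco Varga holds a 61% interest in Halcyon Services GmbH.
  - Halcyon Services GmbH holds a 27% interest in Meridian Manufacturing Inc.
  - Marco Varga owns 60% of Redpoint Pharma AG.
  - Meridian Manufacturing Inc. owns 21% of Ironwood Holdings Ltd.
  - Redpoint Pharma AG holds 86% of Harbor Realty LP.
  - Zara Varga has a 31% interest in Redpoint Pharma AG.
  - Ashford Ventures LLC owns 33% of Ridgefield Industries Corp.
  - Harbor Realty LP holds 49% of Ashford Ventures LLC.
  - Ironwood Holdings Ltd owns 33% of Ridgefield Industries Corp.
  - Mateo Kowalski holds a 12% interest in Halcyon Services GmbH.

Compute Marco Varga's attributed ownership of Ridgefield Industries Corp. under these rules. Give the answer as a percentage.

By parent–child attribution (R3), Marco Varga is treated as also owning Zara Varga's interest in Redpoint Pharma AG, giving 60% + 31% = 91%.
Chain via Halcyon Services GmbH → Meridian Manufacturing Inc. → Ironwood Holdings Ltd (R2): 61% × 27% × 21% × 33% = 1.141371% of Ridgefield Industries Corp.
Chain via Redpoint Pharma AG → Harbor Realty LP → Ashford Ventures LLC (R2): 91% × 86% × 49% × 33% = 12.654642% of Ridgefield Industries Corp.
Aggregating (R1): 1.141371% + 12.654642% = 13.796013%.

13.796013%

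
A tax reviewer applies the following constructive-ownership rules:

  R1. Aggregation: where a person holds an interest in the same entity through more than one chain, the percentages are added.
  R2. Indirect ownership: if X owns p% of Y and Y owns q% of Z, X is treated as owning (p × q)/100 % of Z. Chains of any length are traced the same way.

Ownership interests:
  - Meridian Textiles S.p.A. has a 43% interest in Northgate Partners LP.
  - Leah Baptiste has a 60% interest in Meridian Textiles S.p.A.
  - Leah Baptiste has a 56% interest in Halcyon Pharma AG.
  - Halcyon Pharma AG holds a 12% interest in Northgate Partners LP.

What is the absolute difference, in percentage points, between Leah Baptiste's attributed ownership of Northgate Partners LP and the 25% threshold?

7.52

Chain via Meridian Textiles S.p.A. (R2): 60% × 43% = 25.8% of Northgate Partners LP.
Chain via Halcyon Pharma AG (R2): 56% × 12% = 6.72% of Northgate Partners LP.
Aggregating (R1): 25.8% + 6.72% = 32.52%.
32.52% exceeds the 25% threshold by 7.52 percentage points.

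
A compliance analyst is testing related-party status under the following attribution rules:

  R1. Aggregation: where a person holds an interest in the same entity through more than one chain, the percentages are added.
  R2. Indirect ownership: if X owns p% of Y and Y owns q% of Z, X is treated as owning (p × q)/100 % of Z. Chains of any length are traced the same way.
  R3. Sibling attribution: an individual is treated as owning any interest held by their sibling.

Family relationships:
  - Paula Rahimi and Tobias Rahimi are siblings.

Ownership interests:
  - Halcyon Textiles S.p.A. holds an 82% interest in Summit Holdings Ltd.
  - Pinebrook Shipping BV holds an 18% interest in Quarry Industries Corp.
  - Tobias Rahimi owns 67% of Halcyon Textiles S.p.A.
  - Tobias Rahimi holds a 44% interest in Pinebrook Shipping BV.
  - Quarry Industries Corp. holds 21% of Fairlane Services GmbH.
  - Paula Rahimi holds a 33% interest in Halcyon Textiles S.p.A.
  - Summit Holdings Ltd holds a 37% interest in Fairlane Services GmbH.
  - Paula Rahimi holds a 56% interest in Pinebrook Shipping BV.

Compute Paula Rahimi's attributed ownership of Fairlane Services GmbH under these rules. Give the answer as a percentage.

34.12%

By sibling attribution (R3), Paula Rahimi is treated as also owning Tobias Rahimi's interest in Pinebrook Shipping BV, giving 56% + 44% = 100%.
By sibling attribution (R3), Paula Rahimi is treated as also owning Tobias Rahimi's interest in Halcyon Textiles S.p.A, giving 33% + 67% = 100%.
Chain via Pinebrook Shipping BV → Quarry Industries Corp. (R2): 100% × 18% × 21% = 3.78% of Fairlane Services GmbH.
Chain via Halcyon Textiles S.p.A. → Summit Holdings Ltd (R2): 100% × 82% × 37% = 30.34% of Fairlane Services GmbH.
Aggregating (R1): 3.78% + 30.34% = 34.12%.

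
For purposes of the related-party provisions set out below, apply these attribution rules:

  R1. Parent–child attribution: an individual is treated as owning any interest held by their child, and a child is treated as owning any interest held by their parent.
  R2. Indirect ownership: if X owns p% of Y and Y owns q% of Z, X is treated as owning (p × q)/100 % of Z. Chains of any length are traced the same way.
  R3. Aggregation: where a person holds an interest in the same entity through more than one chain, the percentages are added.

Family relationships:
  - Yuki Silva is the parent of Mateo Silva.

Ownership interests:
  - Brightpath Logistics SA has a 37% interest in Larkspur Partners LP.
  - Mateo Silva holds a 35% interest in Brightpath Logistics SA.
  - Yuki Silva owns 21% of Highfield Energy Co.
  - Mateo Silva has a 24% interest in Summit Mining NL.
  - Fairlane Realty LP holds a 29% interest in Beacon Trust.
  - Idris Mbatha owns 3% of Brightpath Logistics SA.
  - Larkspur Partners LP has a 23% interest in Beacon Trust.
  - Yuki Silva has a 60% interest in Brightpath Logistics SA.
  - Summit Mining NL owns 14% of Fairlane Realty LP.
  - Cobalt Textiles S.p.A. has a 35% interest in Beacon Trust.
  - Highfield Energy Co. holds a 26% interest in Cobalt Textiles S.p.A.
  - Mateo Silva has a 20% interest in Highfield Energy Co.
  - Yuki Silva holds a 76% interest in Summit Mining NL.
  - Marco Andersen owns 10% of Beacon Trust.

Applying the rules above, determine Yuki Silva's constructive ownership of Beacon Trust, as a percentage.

By parent–child attribution (R1), Yuki Silva is treated as also owning Mateo Silva's interest in Highfield Energy Co, giving 21% + 20% = 41%.
By parent–child attribution (R1), Yuki Silva is treated as also owning Mateo Silva's interest in Brightpath Logistics SA, giving 60% + 35% = 95%.
By parent–child attribution (R1), Yuki Silva is treated as also owning Mateo Silva's interest in Summit Mining NL, giving 76% + 24% = 100%.
Chain via Highfield Energy Co. → Cobalt Textiles S.p.A. (R2): 41% × 26% × 35% = 3.731% of Beacon Trust.
Chain via Brightpath Logistics SA → Larkspur Partners LP (R2): 95% × 37% × 23% = 8.0845% of Beacon Trust.
Chain via Summit Mining NL → Fairlane Realty LP (R2): 100% × 14% × 29% = 4.06% of Beacon Trust.
Aggregating (R3): 3.731% + 8.0845% + 4.06% = 15.8755%.

15.8755%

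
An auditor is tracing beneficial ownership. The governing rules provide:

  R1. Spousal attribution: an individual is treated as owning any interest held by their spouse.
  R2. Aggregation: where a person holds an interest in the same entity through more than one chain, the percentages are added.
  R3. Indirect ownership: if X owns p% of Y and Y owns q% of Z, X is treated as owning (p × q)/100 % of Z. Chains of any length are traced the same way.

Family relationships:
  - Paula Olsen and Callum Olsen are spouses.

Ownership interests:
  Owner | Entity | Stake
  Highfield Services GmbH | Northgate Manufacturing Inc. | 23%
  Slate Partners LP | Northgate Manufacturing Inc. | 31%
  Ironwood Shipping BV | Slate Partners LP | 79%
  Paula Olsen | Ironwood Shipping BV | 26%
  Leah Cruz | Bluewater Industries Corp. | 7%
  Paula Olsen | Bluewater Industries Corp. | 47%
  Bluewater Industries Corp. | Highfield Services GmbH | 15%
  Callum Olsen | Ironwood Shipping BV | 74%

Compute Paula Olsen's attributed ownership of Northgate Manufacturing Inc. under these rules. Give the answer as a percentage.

By spousal attribution (R1), Paula Olsen is treated as also owning Callum Olsen's interest in Ironwood Shipping BV, giving 26% + 74% = 100%.
Chain via Ironwood Shipping BV → Slate Partners LP (R3): 100% × 79% × 31% = 24.49% of Northgate Manufacturing Inc.
Chain via Bluewater Industries Corp. → Highfield Services GmbH (R3): 47% × 15% × 23% = 1.6215% of Northgate Manufacturing Inc.
Aggregating (R2): 24.49% + 1.6215% = 26.1115%.

26.1115%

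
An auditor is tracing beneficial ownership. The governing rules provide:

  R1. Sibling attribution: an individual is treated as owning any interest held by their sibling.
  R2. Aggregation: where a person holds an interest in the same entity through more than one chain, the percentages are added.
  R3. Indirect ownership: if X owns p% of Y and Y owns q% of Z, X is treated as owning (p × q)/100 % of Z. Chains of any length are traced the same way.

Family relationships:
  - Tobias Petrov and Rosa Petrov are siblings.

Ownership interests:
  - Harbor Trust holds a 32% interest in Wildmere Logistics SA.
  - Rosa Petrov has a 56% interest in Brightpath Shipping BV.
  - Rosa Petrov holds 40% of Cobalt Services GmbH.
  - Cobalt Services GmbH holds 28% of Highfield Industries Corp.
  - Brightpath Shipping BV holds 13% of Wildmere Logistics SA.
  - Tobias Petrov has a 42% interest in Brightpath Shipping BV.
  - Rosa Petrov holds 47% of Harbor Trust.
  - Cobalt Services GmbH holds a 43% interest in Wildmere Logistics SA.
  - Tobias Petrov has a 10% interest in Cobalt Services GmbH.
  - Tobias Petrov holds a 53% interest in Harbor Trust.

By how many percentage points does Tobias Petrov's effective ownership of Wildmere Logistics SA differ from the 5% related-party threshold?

By sibling attribution (R1), Tobias Petrov is treated as also owning Rosa Petrov's interest in Brightpath Shipping BV, giving 42% + 56% = 98%.
By sibling attribution (R1), Tobias Petrov is treated as also owning Rosa Petrov's interest in Harbor Trust, giving 53% + 47% = 100%.
By sibling attribution (R1), Tobias Petrov is treated as also owning Rosa Petrov's interest in Cobalt Services GmbH, giving 10% + 40% = 50%.
Chain via Brightpath Shipping BV (R3): 98% × 13% = 12.74% of Wildmere Logistics SA.
Chain via Harbor Trust (R3): 100% × 32% = 32% of Wildmere Logistics SA.
Chain via Cobalt Services GmbH (R3): 50% × 43% = 21.5% of Wildmere Logistics SA.
Aggregating (R2): 12.74% + 32% + 21.5% = 66.24%.
66.24% exceeds the 5% threshold by 61.24 percentage points.

61.24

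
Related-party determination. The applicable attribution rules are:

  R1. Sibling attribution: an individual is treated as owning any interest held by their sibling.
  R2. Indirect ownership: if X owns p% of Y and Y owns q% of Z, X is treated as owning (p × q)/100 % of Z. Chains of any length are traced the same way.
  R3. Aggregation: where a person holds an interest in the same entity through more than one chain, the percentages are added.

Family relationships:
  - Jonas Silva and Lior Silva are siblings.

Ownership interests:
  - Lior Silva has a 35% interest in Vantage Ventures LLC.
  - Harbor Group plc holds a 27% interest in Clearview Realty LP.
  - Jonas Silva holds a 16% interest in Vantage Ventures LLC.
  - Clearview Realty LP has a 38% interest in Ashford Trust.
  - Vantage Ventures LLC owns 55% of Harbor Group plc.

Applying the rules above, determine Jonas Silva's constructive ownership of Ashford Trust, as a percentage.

2.87793%

By sibling attribution (R1), Jonas Silva is treated as also owning Lior Silva's interest in Vantage Ventures LLC, giving 16% + 35% = 51%.
Chain via Vantage Ventures LLC → Harbor Group plc → Clearview Realty LP (R2): 51% × 55% × 27% × 38% = 2.87793% of Ashford Trust.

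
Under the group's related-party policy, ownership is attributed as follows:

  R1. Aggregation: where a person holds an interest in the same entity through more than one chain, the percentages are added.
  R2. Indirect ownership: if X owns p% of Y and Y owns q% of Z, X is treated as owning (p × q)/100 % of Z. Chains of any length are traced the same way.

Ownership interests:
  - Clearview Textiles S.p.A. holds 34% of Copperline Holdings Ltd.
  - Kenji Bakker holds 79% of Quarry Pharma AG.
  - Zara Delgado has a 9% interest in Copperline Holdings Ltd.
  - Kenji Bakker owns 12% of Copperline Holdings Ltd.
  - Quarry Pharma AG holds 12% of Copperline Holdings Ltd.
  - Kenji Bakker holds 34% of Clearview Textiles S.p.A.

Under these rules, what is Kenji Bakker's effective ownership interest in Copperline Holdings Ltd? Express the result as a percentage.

33.04%

Chain via Quarry Pharma AG (R2): 79% × 12% = 9.48% of Copperline Holdings Ltd.
Chain via Clearview Textiles S.p.A. (R2): 34% × 34% = 11.56% of Copperline Holdings Ltd.
Direct interest in Copperline Holdings Ltd: 12%.
Aggregating (R1): 9.48% + 11.56% + 12% = 33.04%.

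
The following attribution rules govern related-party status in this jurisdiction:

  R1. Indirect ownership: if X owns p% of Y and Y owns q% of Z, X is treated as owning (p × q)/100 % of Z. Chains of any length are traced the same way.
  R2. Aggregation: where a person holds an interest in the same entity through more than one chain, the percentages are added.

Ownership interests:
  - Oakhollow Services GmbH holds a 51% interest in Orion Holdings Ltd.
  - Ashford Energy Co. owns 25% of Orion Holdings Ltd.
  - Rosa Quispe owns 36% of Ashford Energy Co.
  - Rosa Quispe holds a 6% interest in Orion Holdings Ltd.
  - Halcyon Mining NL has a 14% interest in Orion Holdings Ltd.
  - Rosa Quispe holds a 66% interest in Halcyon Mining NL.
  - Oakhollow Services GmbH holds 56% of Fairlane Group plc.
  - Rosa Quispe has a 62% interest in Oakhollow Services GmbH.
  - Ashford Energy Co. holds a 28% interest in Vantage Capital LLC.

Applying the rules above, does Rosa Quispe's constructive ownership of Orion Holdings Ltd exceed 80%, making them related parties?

No

Chain via Halcyon Mining NL (R1): 66% × 14% = 9.24% of Orion Holdings Ltd.
Chain via Ashford Energy Co. (R1): 36% × 25% = 9% of Orion Holdings Ltd.
Chain via Oakhollow Services GmbH (R1): 62% × 51% = 31.62% of Orion Holdings Ltd.
Direct interest in Orion Holdings Ltd: 6%.
Aggregating (R2): 9.24% + 9% + 31.62% + 6% = 55.86%.
55.86% does not exceed the 80% threshold, so Rosa is not a related party to Orion Holdings Ltd.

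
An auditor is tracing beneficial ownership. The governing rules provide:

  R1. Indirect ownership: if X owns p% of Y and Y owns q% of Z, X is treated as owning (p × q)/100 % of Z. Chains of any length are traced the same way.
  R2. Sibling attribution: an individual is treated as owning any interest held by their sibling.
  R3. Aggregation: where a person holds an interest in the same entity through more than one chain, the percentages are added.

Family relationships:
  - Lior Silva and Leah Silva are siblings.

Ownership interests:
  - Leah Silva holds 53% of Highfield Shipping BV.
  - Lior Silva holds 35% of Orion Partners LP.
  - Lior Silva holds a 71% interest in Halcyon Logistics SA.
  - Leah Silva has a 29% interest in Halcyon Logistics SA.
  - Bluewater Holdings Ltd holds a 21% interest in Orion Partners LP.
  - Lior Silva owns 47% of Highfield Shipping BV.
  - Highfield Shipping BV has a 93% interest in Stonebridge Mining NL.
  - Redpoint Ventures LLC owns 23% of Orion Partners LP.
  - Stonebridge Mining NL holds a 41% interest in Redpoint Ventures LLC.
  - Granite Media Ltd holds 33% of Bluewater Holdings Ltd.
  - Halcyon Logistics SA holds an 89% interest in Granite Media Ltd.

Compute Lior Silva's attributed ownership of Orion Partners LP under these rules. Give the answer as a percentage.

By sibling attribution (R2), Lior Silva is treated as also owning Leah Silva's interest in Highfield Shipping BV, giving 47% + 53% = 100%.
By sibling attribution (R2), Lior Silva is treated as also owning Leah Silva's interest in Halcyon Logistics SA, giving 71% + 29% = 100%.
Chain via Highfield Shipping BV → Stonebridge Mining NL → Redpoint Ventures LLC (R1): 100% × 93% × 41% × 23% = 8.7699% of Orion Partners LP.
Chain via Halcyon Logistics SA → Granite Media Ltd → Bluewater Holdings Ltd (R1): 100% × 89% × 33% × 21% = 6.1677% of Orion Partners LP.
Direct interest in Orion Partners LP: 35%.
Aggregating (R3): 8.7699% + 6.1677% + 35% = 49.9376%.

49.9376%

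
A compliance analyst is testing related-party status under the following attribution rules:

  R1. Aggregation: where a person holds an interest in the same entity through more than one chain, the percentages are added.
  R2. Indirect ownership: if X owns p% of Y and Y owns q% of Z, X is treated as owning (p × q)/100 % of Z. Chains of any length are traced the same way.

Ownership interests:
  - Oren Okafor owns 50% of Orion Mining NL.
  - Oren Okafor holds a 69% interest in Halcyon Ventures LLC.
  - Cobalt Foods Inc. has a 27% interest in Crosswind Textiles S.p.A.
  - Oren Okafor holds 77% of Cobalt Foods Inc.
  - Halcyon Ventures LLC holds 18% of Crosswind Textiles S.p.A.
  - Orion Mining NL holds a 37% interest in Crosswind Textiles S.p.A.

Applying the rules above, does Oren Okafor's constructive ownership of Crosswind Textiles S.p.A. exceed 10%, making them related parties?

Chain via Cobalt Foods Inc. (R2): 77% × 27% = 20.79% of Crosswind Textiles S.p.A.
Chain via Halcyon Ventures LLC (R2): 69% × 18% = 12.42% of Crosswind Textiles S.p.A.
Chain via Orion Mining NL (R2): 50% × 37% = 18.5% of Crosswind Textiles S.p.A.
Aggregating (R1): 20.79% + 12.42% + 18.5% = 51.71%.
51.71% exceeds the 10% threshold, so Oren is a related party to Crosswind Textiles S.p.A.

Yes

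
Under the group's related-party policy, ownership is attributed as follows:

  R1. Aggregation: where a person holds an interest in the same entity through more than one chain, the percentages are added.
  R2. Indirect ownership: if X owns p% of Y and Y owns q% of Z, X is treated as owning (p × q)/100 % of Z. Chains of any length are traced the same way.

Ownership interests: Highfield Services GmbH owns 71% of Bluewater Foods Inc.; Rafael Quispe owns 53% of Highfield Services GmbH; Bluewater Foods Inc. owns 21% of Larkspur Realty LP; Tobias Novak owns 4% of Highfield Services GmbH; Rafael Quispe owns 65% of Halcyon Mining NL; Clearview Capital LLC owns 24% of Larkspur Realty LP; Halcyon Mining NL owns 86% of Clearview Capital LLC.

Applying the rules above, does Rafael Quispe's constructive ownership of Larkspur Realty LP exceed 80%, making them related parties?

Chain via Halcyon Mining NL → Clearview Capital LLC (R2): 65% × 86% × 24% = 13.416% of Larkspur Realty LP.
Chain via Highfield Services GmbH → Bluewater Foods Inc. (R2): 53% × 71% × 21% = 7.9023% of Larkspur Realty LP.
Aggregating (R1): 13.416% + 7.9023% = 21.3183%.
21.3183% does not exceed the 80% threshold, so Rafael is not a related party to Larkspur Realty LP.

No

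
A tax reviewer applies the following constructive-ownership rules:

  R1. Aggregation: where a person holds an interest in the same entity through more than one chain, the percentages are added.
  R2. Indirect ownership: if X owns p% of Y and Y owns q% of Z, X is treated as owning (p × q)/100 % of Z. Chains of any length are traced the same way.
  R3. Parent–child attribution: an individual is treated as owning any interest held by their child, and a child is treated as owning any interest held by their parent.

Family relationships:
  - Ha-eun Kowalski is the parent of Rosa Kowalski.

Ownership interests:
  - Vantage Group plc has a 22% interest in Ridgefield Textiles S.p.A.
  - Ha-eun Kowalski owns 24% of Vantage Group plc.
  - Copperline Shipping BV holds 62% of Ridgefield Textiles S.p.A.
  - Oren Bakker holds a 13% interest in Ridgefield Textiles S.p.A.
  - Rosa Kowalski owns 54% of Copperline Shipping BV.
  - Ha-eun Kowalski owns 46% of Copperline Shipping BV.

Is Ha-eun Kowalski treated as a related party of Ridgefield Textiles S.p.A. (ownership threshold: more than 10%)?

By parent–child attribution (R3), Ha-eun Kowalski is treated as also owning Rosa Kowalski's interest in Copperline Shipping BV, giving 46% + 54% = 100%.
Chain via Vantage Group plc (R2): 24% × 22% = 5.28% of Ridgefield Textiles S.p.A.
Chain via Copperline Shipping BV (R2): 100% × 62% = 62% of Ridgefield Textiles S.p.A.
Aggregating (R1): 5.28% + 62% = 67.28%.
67.28% exceeds the 10% threshold, so Ha-eun is a related party to Ridgefield Textiles S.p.A.

Yes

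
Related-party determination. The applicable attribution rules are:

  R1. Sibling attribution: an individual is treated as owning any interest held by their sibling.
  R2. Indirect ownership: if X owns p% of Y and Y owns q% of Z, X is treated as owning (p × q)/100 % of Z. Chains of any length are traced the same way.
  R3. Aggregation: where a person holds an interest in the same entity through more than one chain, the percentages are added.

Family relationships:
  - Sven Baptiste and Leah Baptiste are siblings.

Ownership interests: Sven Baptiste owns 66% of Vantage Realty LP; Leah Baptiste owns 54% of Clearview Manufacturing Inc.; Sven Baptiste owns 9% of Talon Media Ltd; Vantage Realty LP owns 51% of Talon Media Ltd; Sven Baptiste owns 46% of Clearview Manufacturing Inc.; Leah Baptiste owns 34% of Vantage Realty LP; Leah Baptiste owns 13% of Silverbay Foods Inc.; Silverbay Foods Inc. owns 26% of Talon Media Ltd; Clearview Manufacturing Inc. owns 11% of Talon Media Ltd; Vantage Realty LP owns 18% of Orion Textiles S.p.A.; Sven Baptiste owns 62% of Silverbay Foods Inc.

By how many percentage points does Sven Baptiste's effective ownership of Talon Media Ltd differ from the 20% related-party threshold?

70.5

By sibling attribution (R1), Sven Baptiste is treated as also owning Leah Baptiste's interest in Silverbay Foods Inc, giving 62% + 13% = 75%.
By sibling attribution (R1), Sven Baptiste is treated as also owning Leah Baptiste's interest in Clearview Manufacturing Inc, giving 46% + 54% = 100%.
By sibling attribution (R1), Sven Baptiste is treated as also owning Leah Baptiste's interest in Vantage Realty LP, giving 66% + 34% = 100%.
Chain via Silverbay Foods Inc. (R2): 75% × 26% = 19.5% of Talon Media Ltd.
Chain via Clearview Manufacturing Inc. (R2): 100% × 11% = 11% of Talon Media Ltd.
Chain via Vantage Realty LP (R2): 100% × 51% = 51% of Talon Media Ltd.
Direct interest in Talon Media Ltd: 9%.
Aggregating (R3): 19.5% + 11% + 51% + 9% = 90.5%.
90.5% exceeds the 20% threshold by 70.5 percentage points.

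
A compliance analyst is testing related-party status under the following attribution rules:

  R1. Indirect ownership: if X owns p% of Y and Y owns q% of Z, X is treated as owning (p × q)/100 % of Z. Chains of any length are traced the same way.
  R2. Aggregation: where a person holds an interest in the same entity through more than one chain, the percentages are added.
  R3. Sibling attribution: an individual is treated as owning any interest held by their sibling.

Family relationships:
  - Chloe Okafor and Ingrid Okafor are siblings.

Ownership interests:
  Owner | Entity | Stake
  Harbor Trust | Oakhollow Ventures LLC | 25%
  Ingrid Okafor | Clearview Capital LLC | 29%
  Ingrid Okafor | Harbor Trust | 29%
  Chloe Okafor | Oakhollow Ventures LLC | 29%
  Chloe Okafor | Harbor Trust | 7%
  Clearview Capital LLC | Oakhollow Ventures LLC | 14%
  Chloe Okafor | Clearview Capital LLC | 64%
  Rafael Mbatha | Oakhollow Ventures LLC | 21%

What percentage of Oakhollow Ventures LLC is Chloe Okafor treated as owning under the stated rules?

By sibling attribution (R3), Chloe Okafor is treated as also owning Ingrid Okafor's interest in Harbor Trust, giving 7% + 29% = 36%.
By sibling attribution (R3), Chloe Okafor is treated as also owning Ingrid Okafor's interest in Clearview Capital LLC, giving 64% + 29% = 93%.
Chain via Harbor Trust (R1): 36% × 25% = 9% of Oakhollow Ventures LLC.
Chain via Clearview Capital LLC (R1): 93% × 14% = 13.02% of Oakhollow Ventures LLC.
Direct interest in Oakhollow Ventures LLC: 29%.
Aggregating (R2): 9% + 13.02% + 29% = 51.02%.

51.02%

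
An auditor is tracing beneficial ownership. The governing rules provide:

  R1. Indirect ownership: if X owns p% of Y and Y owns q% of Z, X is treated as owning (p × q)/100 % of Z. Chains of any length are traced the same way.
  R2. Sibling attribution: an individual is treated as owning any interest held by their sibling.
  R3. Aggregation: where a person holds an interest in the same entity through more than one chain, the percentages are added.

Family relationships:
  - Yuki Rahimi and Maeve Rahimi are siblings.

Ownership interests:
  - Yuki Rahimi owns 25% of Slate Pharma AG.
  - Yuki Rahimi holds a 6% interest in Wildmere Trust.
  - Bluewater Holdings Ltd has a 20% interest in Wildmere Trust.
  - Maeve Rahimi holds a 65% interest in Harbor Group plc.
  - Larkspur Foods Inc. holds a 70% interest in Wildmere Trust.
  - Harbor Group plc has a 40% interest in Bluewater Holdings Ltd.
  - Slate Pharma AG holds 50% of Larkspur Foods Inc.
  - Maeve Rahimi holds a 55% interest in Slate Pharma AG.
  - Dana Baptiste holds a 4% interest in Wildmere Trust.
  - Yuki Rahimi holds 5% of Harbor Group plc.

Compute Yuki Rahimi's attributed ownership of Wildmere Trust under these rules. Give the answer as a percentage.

39.6%

By sibling attribution (R2), Yuki Rahimi is treated as also owning Maeve Rahimi's interest in Harbor Group plc, giving 5% + 65% = 70%.
By sibling attribution (R2), Yuki Rahimi is treated as also owning Maeve Rahimi's interest in Slate Pharma AG, giving 25% + 55% = 80%.
Chain via Harbor Group plc → Bluewater Holdings Ltd (R1): 70% × 40% × 20% = 5.6% of Wildmere Trust.
Chain via Slate Pharma AG → Larkspur Foods Inc. (R1): 80% × 50% × 70% = 28% of Wildmere Trust.
Direct interest in Wildmere Trust: 6%.
Aggregating (R3): 5.6% + 28% + 6% = 39.6%.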